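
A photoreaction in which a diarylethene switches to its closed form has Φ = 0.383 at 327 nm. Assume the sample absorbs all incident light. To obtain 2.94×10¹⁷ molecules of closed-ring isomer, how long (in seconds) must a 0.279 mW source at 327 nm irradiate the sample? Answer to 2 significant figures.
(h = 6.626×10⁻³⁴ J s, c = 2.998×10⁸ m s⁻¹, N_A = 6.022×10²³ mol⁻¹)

Product: 2.94×10¹⁷ / 6.022×10²³ = 4.882×10⁻⁷ mol.
Photons that must be absorbed: 4.882×10⁻⁷ / 0.383 = 1.275×10⁻⁶ mol.
Photon energy: hc/λ = 6.075×10⁻¹⁹ J; per mole, 3.658×10⁵ J mol⁻¹.
Energy required: 1.275×10⁻⁶ × 3.658×10⁵ = 0.4664 J.
Time: 0.4664 J / 0.000279 W = 1700 s.

t ≈ 1700 s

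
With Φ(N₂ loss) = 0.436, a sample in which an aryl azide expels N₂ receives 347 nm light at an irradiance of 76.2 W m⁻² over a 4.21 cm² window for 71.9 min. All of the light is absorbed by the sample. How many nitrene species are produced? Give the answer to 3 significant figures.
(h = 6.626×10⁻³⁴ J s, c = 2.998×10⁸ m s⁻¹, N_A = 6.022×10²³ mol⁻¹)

Photon energy at 347 nm: hc/λ = (6.626×10⁻³⁴)(2.998×10⁸)/(347×10⁻⁹) = 5.725×10⁻¹⁹ J.
Energy delivered: (76.2 W m⁻²)(4.21×10⁻⁴ m²)(4314 s) = 138.4 J.
Photons incident: 138.4 / 5.725×10⁻¹⁹ = 2.417×10²⁰, i.e. 2.417×10²⁰/6.022×10²³ = 4.014×10⁻⁴ mol.
Product: Φ × n_abs = 0.436 × 4.014×10⁻⁴ = 1.750×10⁻⁴ mol.
As a count: 1.750×10⁻⁴ × 6.022×10²³ = 1.05×10²⁰.

1.05×10²⁰ species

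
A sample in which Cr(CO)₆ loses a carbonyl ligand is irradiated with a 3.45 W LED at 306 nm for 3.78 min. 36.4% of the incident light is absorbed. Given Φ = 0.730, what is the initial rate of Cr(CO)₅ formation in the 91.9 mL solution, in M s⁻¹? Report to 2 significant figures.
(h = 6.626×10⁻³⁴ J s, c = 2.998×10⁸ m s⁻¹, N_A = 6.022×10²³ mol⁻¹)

Photon energy at 306 nm: hc/λ = (6.626×10⁻³⁴)(2.998×10⁸)/(306×10⁻⁹) = 6.492×10⁻¹⁹ J.
Energy delivered: (3.45 W)(226.8 s) = 782.5 J.
Photons incident: 782.5 / 6.492×10⁻¹⁹ = 1.205×10²¹, i.e. 1.205×10²¹/6.022×10²³ = 0.002001 mol.
Photons absorbed: 0.364 × 0.002001 = 7.284×10⁻⁴ mol.
Product formed: 0.730 × 7.284×10⁻⁴ = 5.317×10⁻⁴ mol.
Rate: 5.317×10⁻⁴ mol / (226.8 s × 0.0919 L) = 2.6×10⁻⁵ M s⁻¹.

2.6×10⁻⁵ M s⁻¹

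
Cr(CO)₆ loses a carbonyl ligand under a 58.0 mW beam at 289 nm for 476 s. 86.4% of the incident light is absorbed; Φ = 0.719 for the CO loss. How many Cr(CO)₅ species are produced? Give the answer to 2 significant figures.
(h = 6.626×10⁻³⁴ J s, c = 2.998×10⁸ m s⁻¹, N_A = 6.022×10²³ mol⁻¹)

2.5×10¹⁹ species

Photon energy at 289 nm: hc/λ = (6.626×10⁻³⁴)(2.998×10⁸)/(289×10⁻⁹) = 6.874×10⁻¹⁹ J.
Energy delivered: (58.0 mW)(476 s) = 27.61 J.
Photons incident: 27.61 / 6.874×10⁻¹⁹ = 4.017×10¹⁹, i.e. 4.017×10¹⁹/6.022×10²³ = 6.671×10⁻⁵ mol.
Photons absorbed: 0.864 × 6.671×10⁻⁵ = 5.764×10⁻⁵ mol.
Product: Φ × n_abs = 0.719 × 5.764×10⁻⁵ = 4.144×10⁻⁵ mol.
As a count: 4.144×10⁻⁵ × 6.022×10²³ = 2.5×10¹⁹.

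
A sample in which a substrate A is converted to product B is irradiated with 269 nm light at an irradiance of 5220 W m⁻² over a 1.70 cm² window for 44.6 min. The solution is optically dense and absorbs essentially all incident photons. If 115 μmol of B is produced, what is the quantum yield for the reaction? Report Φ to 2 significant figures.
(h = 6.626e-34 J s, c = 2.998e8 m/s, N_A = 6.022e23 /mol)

Φ = 0.022

Product: 115 μmol = 1.15e-4 mol.
Photon energy at 269 nm: hc/λ = (6.626e-34)(2.998e8)/(269e-9) = 7.385e-19 J.
Energy delivered: (5220 W m⁻²)(1.70e-4 m²)(2676 s) = 2375 J.
Photons incident: 2375 / 7.385e-19 = 3.216e21, i.e. 3.216e21/6.022e23 = 0.005340 mol.
Φ = 1.15e-4 mol / 0.005340 mol photons = 0.022.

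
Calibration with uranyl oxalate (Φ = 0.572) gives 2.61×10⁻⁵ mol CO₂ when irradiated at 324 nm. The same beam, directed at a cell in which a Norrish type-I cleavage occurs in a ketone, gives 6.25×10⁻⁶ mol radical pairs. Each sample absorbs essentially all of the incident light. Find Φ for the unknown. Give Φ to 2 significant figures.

Φ = 0.14

Photons absorbed by the actinometer: 2.61×10⁻⁵ / 0.572 = 4.563×10⁻⁵ mol.
Φ(unknown) = 6.25×10⁻⁶ / 4.563×10⁻⁵ = 0.14.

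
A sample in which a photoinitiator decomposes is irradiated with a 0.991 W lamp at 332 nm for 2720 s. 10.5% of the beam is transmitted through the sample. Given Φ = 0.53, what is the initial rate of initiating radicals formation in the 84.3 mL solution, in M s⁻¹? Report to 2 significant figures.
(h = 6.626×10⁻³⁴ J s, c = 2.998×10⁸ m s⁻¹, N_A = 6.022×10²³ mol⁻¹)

Photon energy at 332 nm: hc/λ = (6.626×10⁻³⁴)(2.998×10⁸)/(332×10⁻⁹) = 5.983×10⁻¹⁹ J.
Energy delivered: (0.991 W)(2720 s) = 2696 J.
Photons incident: 2696 / 5.983×10⁻¹⁹ = 4.506×10²¹, i.e. 4.506×10²¹/6.022×10²³ = 0.007483 mol.
Fraction absorbed: 1 − 10.5/100 = 0.8950.
Photons absorbed: 0.8950 × 0.007483 = 0.006697 mol.
Product formed: 0.53 × 0.006697 = 0.003549 mol.
Rate: 0.003549 mol / (2720 s × 0.0843 L) = 1.5×10⁻⁵ M s⁻¹.

1.5×10⁻⁵ M s⁻¹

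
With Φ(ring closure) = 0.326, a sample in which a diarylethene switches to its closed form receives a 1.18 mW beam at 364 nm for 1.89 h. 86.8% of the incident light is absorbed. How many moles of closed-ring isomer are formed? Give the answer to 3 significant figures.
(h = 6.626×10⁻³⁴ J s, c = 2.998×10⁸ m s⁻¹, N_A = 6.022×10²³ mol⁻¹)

Photon energy at 364 nm: hc/λ = (6.626×10⁻³⁴)(2.998×10⁸)/(364×10⁻⁹) = 5.457×10⁻¹⁹ J.
Energy delivered: (1.18 mW)(6804 s) = 8.029 J.
Photons incident: 8.029 / 5.457×10⁻¹⁹ = 1.471×10¹⁹, i.e. 1.471×10¹⁹/6.022×10²³ = 2.443×10⁻⁵ mol.
Photons absorbed: 0.868 × 2.443×10⁻⁵ = 2.121×10⁻⁵ mol.
Product: Φ × n_abs = 0.326 × 2.121×10⁻⁵ = 6.914×10⁻⁶ mol.

6.91×10⁻⁶ mol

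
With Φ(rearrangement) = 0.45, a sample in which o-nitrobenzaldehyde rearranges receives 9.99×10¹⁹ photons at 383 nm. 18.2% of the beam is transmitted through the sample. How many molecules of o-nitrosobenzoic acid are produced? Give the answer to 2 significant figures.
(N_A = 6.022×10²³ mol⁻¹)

Moles of photons: 9.99×10¹⁹ / 6.022×10²³ = 1.659×10⁻⁴ mol.
Fraction absorbed: 1 − 18.2/100 = 0.8180.
Photons absorbed: 0.8180 × 1.659×10⁻⁴ = 1.357×10⁻⁴ mol.
Product: Φ × n_abs = 0.45 × 1.357×10⁻⁴ = 6.107×10⁻⁵ mol.
As a count: 6.107×10⁻⁵ × 6.022×10²³ = 3.7×10¹⁹.

3.7×10¹⁹ molecules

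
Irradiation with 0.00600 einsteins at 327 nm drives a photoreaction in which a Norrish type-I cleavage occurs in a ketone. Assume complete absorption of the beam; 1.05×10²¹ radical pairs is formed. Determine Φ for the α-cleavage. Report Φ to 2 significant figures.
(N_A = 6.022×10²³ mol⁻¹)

Product: 1.05×10²¹ / 6.022×10²³ = 0.001744 mol.
Φ = 0.001744 mol / 0.00600 mol photons = 0.29.

Φ = 0.29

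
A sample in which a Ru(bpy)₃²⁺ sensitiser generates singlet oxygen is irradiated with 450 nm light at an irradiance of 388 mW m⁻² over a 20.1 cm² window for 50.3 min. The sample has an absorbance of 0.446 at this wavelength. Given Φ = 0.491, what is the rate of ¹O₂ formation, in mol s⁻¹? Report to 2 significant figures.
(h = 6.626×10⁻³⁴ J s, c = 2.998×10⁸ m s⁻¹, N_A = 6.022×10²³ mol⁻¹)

9.2×10⁻¹⁰ mol s⁻¹

Photon energy at 450 nm: hc/λ = (6.626×10⁻³⁴)(2.998×10⁸)/(450×10⁻⁹) = 4.414×10⁻¹⁹ J.
Energy delivered: (388 mW m⁻²)(20.1×10⁻⁴ m²)(3018 s) = 2.354 J.
Photons incident: 2.354 / 4.414×10⁻¹⁹ = 5.333×10¹⁸, i.e. 5.333×10¹⁸/6.022×10²³ = 8.856×10⁻⁶ mol.
Fraction absorbed: 1 − 10^(−0.446) = 0.6419.
Photons absorbed: 0.6419 × 8.856×10⁻⁶ = 5.685×10⁻⁶ mol.
Product formed: 0.491 × 5.685×10⁻⁶ = 2.791×10⁻⁶ mol.
Rate: 2.791×10⁻⁶ / 3018 s = 9.2×10⁻¹⁰ mol s⁻¹.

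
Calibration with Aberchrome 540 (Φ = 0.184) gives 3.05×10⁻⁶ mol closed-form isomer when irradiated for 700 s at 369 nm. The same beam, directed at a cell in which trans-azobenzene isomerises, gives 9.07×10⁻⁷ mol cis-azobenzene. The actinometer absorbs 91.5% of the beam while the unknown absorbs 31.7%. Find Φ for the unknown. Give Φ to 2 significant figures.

Φ = 0.16

Photons absorbed by the actinometer: 3.05×10⁻⁶ / 0.184 = 1.658×10⁻⁵ mol.
Incident flux: 1.658×10⁻⁵ / 0.915 = 1.812×10⁻⁵ einstein.
Absorbed by unknown: 0.317 × 1.812×10⁻⁵ = 5.744×10⁻⁶ mol.
Φ(unknown) = 9.07×10⁻⁷ / 5.744×10⁻⁶ = 0.16.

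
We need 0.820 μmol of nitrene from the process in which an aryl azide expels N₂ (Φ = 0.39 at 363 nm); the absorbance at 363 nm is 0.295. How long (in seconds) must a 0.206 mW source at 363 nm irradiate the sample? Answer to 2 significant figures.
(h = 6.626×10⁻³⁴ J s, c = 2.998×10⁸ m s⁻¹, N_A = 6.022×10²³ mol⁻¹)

Product: 0.820 μmol = 8.20×10⁻⁷ mol.
Photons that must be absorbed: 8.20×10⁻⁷ / 0.39 = 2.103×10⁻⁶ mol.
Fraction absorbed: 1 − 10^(−0.295) = 0.4930.
Incident photons needed: 2.103×10⁻⁶ / 0.4930 = 4.266×10⁻⁶ mol.
Photon energy: hc/λ = 5.472×10⁻¹⁹ J; per mole, 3.295×10⁵ J mol⁻¹.
Energy required: 4.266×10⁻⁶ × 3.295×10⁵ = 1.406 J.
Time: 1.406 J / 0.000206 W = 6800 s.

t ≈ 6800 s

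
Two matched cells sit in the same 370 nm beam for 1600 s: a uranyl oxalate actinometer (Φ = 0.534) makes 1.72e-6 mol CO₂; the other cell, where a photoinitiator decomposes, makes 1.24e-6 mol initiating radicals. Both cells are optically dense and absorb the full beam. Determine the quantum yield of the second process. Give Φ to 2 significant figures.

Φ = 0.38

Photons absorbed by the actinometer: 1.72e-6 / 0.534 = 3.221e-6 mol.
Φ(unknown) = 1.24e-6 / 3.221e-6 = 0.38.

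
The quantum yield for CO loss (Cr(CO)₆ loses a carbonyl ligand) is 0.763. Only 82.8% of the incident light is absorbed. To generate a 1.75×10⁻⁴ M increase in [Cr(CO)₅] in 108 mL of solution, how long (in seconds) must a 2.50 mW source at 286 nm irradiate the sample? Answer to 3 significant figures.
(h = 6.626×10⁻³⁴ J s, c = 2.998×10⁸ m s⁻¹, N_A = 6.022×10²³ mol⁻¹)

t ≈ 5010 s

Product: (1.75×10⁻⁴ M)(0.108 L) = 1.890×10⁻⁵ mol.
Photons that must be absorbed: 1.890×10⁻⁵ / 0.763 = 2.477×10⁻⁵ mol.
Incident photons needed: 2.477×10⁻⁵ / 0.828 = 2.992×10⁻⁵ mol.
Photon energy: hc/λ = 6.946×10⁻¹⁹ J; per mole, 4.183×10⁵ J mol⁻¹.
Energy required: 2.992×10⁻⁵ × 4.183×10⁵ = 12.52 J.
Time: 12.52 J / 0.0025 W = 5010 s.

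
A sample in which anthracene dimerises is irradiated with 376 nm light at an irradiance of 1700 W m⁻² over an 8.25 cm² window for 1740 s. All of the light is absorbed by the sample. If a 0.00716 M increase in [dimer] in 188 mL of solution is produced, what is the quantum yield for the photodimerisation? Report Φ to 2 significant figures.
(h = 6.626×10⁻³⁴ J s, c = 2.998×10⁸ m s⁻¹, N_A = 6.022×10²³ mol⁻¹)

Φ = 0.18

Product: (0.00716 M)(0.188 L) = 0.001346 mol.
Photon energy at 376 nm: hc/λ = (6.626×10⁻³⁴)(2.998×10⁸)/(376×10⁻⁹) = 5.283×10⁻¹⁹ J.
Energy delivered: (1700 W m⁻²)(8.25×10⁻⁴ m²)(1740 s) = 2440 J.
Photons incident: 2440 / 5.283×10⁻¹⁹ = 4.619×10²¹, i.e. 4.619×10²¹/6.022×10²³ = 0.007670 mol.
Φ = 0.001346 mol / 0.007670 mol photons = 0.18.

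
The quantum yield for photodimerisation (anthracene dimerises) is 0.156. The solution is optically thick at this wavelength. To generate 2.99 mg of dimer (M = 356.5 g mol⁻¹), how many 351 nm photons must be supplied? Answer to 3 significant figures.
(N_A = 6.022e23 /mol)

Product: 2.99 mg / 356.5 g mol⁻¹ = 8.387e-6 mol.
Photons that must be absorbed: 8.387e-6 / 0.156 = 5.376e-5 mol.
Photon count: 5.376e-5 × 6.022e23 = 3.24e19.

3.24e19 photons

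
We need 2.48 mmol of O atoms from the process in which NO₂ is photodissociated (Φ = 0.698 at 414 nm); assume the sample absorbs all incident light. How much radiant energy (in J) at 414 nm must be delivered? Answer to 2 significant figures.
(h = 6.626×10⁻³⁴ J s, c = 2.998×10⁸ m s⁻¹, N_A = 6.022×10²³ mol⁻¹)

1000 J

Product: 2.48 mmol = 0.00248 mol.
Photons that must be absorbed: 0.00248 / 0.698 = 0.003553 mol.
Photon energy: hc/λ = 4.798×10⁻¹⁹ J; per mole, 2.889×10⁵ J mol⁻¹.
Energy required: 0.003553 × 2.889×10⁵ = 1000 J.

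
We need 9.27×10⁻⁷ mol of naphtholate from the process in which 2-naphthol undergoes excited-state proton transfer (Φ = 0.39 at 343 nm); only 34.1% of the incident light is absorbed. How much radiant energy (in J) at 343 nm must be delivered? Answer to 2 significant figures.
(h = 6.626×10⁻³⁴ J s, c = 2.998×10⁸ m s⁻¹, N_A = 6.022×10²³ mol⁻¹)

2.4 J

Photons that must be absorbed: 9.27×10⁻⁷ / 0.39 = 2.377×10⁻⁶ mol.
Incident photons needed: 2.377×10⁻⁶ / 0.341 = 6.971×10⁻⁶ mol.
Photon energy: hc/λ = 5.791×10⁻¹⁹ J; per mole, 3.487×10⁵ J mol⁻¹.
Energy required: 6.971×10⁻⁶ × 3.487×10⁵ = 2.4 J.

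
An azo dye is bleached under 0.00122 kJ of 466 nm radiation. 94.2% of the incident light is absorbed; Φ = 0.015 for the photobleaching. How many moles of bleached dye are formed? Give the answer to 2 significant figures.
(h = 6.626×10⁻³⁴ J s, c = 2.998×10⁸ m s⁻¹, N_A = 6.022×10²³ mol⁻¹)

6.7×10⁻⁸ mol

Photon energy at 466 nm: hc/λ = (6.626×10⁻³⁴)(2.998×10⁸)/(466×10⁻⁹) = 4.263×10⁻¹⁹ J.
Incident energy: 0.00122 kJ = 1.22 J.
Photons incident: 1.22 / 4.263×10⁻¹⁹ = 2.862×10¹⁸, i.e. 2.862×10¹⁸/6.022×10²³ = 4.753×10⁻⁶ mol.
Photons absorbed: 0.942 × 4.753×10⁻⁶ = 4.477×10⁻⁶ mol.
Product: Φ × n_abs = 0.015 × 4.477×10⁻⁶ = 6.716×10⁻⁸ mol.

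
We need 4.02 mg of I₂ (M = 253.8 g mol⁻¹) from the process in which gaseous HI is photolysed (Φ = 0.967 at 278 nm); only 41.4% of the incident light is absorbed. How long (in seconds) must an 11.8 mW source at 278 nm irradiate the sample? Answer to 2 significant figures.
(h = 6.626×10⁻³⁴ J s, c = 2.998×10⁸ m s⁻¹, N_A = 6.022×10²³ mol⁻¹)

t ≈ 1400 s

Product: 4.02 mg / 253.8 g mol⁻¹ = 1.584×10⁻⁵ mol.
Photons that must be absorbed: 1.584×10⁻⁵ / 0.967 = 1.638×10⁻⁵ mol.
Incident photons needed: 1.638×10⁻⁵ / 0.414 = 3.957×10⁻⁵ mol.
Photon energy: hc/λ = 7.146×10⁻¹⁹ J; per mole, 4.303×10⁵ J mol⁻¹.
Energy required: 3.957×10⁻⁵ × 4.303×10⁵ = 17.03 J.
Time: 17.03 J / 0.0118 W = 1400 s.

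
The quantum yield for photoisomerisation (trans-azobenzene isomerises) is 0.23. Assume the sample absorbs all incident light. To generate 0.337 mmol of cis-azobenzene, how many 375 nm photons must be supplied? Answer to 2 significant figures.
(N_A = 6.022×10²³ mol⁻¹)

8.8×10²⁰ photons

Product: 0.337 mmol = 3.37×10⁻⁴ mol.
Photons that must be absorbed: 3.37×10⁻⁴ / 0.23 = 0.001465 mol.
Photon count: 0.001465 × 6.022×10²³ = 8.8×10²⁰.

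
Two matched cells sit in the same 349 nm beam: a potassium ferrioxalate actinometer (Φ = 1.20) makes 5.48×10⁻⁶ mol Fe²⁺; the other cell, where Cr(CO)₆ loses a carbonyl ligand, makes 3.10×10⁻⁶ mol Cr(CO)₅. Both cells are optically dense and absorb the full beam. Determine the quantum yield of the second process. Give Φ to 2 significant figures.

Photons absorbed by the actinometer: 5.48×10⁻⁶ / 1.20 = 4.567×10⁻⁶ mol.
Φ(unknown) = 3.10×10⁻⁶ / 4.567×10⁻⁶ = 0.68.

Φ = 0.68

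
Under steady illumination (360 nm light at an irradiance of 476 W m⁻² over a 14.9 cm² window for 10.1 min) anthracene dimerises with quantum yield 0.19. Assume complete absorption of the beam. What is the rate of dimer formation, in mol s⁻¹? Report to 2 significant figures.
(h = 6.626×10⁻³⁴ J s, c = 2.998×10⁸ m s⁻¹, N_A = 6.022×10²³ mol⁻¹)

Photon energy at 360 nm: hc/λ = (6.626×10⁻³⁴)(2.998×10⁸)/(360×10⁻⁹) = 5.518×10⁻¹⁹ J.
Energy delivered: (476 W m⁻²)(14.9×10⁻⁴ m²)(606 s) = 429.8 J.
Photons incident: 429.8 / 5.518×10⁻¹⁹ = 7.789×10²⁰, i.e. 7.789×10²⁰/6.022×10²³ = 0.001293 mol.
Product formed: 0.19 × 0.001293 = 2.457×10⁻⁴ mol.
Rate: 2.457×10⁻⁴ / 606 s = 4.1×10⁻⁷ mol s⁻¹.

4.1×10⁻⁷ mol s⁻¹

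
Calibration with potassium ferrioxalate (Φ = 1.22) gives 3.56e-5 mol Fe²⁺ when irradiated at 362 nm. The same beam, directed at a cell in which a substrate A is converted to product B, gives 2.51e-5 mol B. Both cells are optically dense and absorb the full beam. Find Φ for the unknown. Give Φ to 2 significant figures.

Photons absorbed by the actinometer: 3.56e-5 / 1.22 = 2.918e-5 mol.
Φ(unknown) = 2.51e-5 / 2.918e-5 = 0.86.

Φ = 0.86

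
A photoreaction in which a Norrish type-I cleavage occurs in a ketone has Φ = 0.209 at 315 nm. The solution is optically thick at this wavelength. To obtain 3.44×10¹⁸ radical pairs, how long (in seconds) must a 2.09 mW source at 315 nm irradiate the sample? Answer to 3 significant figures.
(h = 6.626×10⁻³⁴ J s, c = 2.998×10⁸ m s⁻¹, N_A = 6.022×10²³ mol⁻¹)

t ≈ 4970 s

Product: 3.44×10¹⁸ / 6.022×10²³ = 5.712×10⁻⁶ mol.
Photons that must be absorbed: 5.712×10⁻⁶ / 0.209 = 2.733×10⁻⁵ mol.
Photon energy: hc/λ = 6.306×10⁻¹⁹ J; per mole, 3.797×10⁵ J mol⁻¹.
Energy required: 2.733×10⁻⁵ × 3.797×10⁵ = 10.38 J.
Time: 10.38 J / 0.00209 W = 4970 s.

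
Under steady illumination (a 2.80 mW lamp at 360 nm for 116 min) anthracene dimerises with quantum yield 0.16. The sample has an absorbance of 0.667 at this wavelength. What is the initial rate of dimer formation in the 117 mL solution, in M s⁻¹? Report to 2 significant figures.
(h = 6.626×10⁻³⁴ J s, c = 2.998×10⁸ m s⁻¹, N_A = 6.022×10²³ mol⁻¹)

9.0×10⁻⁹ M s⁻¹

Photon energy at 360 nm: hc/λ = (6.626×10⁻³⁴)(2.998×10⁸)/(360×10⁻⁹) = 5.518×10⁻¹⁹ J.
Energy delivered: (2.80 mW)(6960 s) = 19.49 J.
Photons incident: 19.49 / 5.518×10⁻¹⁹ = 3.532×10¹⁹, i.e. 3.532×10¹⁹/6.022×10²³ = 5.865×10⁻⁵ mol.
Fraction absorbed: 1 − 10^(−0.667) = 0.7847.
Photons absorbed: 0.7847 × 5.865×10⁻⁵ = 4.602×10⁻⁵ mol.
Product formed: 0.16 × 4.602×10⁻⁵ = 7.363×10⁻⁶ mol.
Rate: 7.363×10⁻⁶ mol / (6960 s × 0.117 L) = 9.0×10⁻⁹ M s⁻¹.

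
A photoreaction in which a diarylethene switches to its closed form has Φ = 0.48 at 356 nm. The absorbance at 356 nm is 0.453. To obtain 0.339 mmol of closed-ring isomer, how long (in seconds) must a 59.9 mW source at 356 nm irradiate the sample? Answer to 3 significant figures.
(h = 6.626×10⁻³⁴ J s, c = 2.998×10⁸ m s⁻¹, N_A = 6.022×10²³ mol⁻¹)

t ≈ 6120 s

Product: 0.339 mmol = 3.39×10⁻⁴ mol.
Photons that must be absorbed: 3.39×10⁻⁴ / 0.48 = 7.063×10⁻⁴ mol.
Fraction absorbed: 1 − 10^(−0.453) = 0.6476.
Incident photons needed: 7.063×10⁻⁴ / 0.6476 = 0.001091 mol.
Photon energy: hc/λ = 5.580×10⁻¹⁹ J; per mole, 3.360×10⁵ J mol⁻¹.
Energy required: 0.001091 × 3.360×10⁵ = 366.6 J.
Time: 366.6 J / 0.0599 W = 6120 s.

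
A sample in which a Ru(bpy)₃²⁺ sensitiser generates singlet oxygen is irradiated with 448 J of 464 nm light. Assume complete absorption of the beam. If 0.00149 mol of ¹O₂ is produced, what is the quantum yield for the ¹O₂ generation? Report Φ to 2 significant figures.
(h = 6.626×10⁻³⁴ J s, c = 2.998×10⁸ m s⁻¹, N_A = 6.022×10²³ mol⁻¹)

Photon energy at 464 nm: hc/λ = (6.626×10⁻³⁴)(2.998×10⁸)/(464×10⁻⁹) = 4.281×10⁻¹⁹ J.
Photons incident: 448 / 4.281×10⁻¹⁹ = 1.046×10²¹, i.e. 1.046×10²¹/6.022×10²³ = 0.001737 mol.
Φ = 0.00149 mol / 0.001737 mol photons = 0.86.

Φ = 0.86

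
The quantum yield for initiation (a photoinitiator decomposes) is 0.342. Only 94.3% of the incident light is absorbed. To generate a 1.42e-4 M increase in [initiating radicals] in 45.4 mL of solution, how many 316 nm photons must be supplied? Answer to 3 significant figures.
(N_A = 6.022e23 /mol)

1.20e19 photons

Product: (1.42e-4 M)(0.0454 L) = 6.447e-6 mol.
Photons that must be absorbed: 6.447e-6 / 0.342 = 1.885e-5 mol.
Incident photons needed: 1.885e-5 / 0.943 = 1.999e-5 mol.
Photon count: 1.999e-5 × 6.022e23 = 1.20e19.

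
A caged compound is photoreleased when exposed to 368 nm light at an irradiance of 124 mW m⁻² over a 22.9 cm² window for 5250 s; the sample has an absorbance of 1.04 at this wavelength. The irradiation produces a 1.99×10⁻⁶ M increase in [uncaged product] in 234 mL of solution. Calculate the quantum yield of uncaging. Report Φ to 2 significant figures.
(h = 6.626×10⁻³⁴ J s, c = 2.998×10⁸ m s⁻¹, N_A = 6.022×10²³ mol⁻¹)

Φ = 0.11

Product: (1.99×10⁻⁶ M)(0.234 L) = 4.657×10⁻⁷ mol.
Photon energy at 368 nm: hc/λ = (6.626×10⁻³⁴)(2.998×10⁸)/(368×10⁻⁹) = 5.398×10⁻¹⁹ J.
Energy delivered: (124 mW m⁻²)(22.9×10⁻⁴ m²)(5250 s) = 1.491 J.
Photons incident: 1.491 / 5.398×10⁻¹⁹ = 2.762×10¹⁸, i.e. 2.762×10¹⁸/6.022×10²³ = 4.587×10⁻⁶ mol.
Fraction absorbed: 1 − 10^(−1.04) = 0.9088.
Photons absorbed: 0.9088 × 4.587×10⁻⁶ = 4.169×10⁻⁶ mol.
Φ = 4.657×10⁻⁷ mol / 4.169×10⁻⁶ mol photons = 0.11.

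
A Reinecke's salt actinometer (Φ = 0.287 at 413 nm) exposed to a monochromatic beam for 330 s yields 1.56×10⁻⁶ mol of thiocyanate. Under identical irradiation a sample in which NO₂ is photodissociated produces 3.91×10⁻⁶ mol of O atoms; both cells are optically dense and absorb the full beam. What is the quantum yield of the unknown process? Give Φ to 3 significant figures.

Φ = 0.719

Photons absorbed by the actinometer: 1.56×10⁻⁶ / 0.287 = 5.436×10⁻⁶ mol.
Φ(unknown) = 3.91×10⁻⁶ / 5.436×10⁻⁶ = 0.719.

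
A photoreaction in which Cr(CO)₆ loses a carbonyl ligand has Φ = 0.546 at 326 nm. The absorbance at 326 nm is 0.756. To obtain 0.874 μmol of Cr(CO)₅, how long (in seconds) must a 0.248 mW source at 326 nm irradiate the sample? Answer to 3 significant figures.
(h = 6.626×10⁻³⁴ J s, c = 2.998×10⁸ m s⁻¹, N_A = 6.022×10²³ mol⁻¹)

Product: 0.874 μmol = 8.74×10⁻⁷ mol.
Photons that must be absorbed: 8.74×10⁻⁷ / 0.546 = 1.601×10⁻⁶ mol.
Fraction absorbed: 1 − 10^(−0.756) = 0.8246.
Incident photons needed: 1.601×10⁻⁶ / 0.8246 = 1.942×10⁻⁶ mol.
Photon energy: hc/λ = 6.093×10⁻¹⁹ J; per mole, 3.669×10⁵ J mol⁻¹.
Energy required: 1.942×10⁻⁶ × 3.669×10⁵ = 0.7125 J.
Time: 0.7125 J / 0.000248 W = 2870 s.

t ≈ 2870 s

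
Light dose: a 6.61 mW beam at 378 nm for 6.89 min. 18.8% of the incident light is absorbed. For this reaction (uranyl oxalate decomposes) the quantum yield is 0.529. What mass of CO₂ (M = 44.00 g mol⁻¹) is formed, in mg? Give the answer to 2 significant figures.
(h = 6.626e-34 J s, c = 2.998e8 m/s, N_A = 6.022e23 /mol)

Photon energy at 378 nm: hc/λ = (6.626e-34)(2.998e8)/(378e-9) = 5.255e-19 J.
Energy delivered: (6.61 mW)(413.4 s) = 2.733 J.
Photons incident: 2.733 / 5.255e-19 = 5.201e18, i.e. 5.201e18/6.022e23 = 8.637e-6 mol.
Photons absorbed: 0.188 × 8.637e-6 = 1.624e-6 mol.
Product: Φ × n_abs = 0.529 × 1.624e-6 = 8.591e-7 mol.
Mass: 8.591e-7 × 44.00 = 3.780e-5 g = 0.038 mg.

0.038 mg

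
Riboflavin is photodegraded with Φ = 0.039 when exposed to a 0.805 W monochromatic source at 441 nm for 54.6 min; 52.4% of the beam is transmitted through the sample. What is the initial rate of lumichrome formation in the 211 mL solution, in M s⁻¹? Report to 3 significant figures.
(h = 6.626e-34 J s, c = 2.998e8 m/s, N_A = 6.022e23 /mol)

2.61e-7 M s⁻¹

Photon energy at 441 nm: hc/λ = (6.626e-34)(2.998e8)/(441e-9) = 4.504e-19 J.
Energy delivered: (0.805 W)(3276 s) = 2637 J.
Photons incident: 2637 / 4.504e-19 = 5.855e21, i.e. 5.855e21/6.022e23 = 0.009723 mol.
Fraction absorbed: 1 − 52.4/100 = 0.4760.
Photons absorbed: 0.4760 × 0.009723 = 0.004628 mol.
Product formed: 0.039 × 0.004628 = 1.805e-4 mol.
Rate: 1.805e-4 mol / (3276 s × 0.211 L) = 2.61e-7 M s⁻¹.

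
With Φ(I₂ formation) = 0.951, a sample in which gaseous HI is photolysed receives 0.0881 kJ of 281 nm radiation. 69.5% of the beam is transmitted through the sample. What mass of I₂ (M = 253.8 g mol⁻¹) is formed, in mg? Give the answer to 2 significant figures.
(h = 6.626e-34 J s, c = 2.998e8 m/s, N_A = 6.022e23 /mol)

15 mg

Photon energy at 281 nm: hc/λ = (6.626e-34)(2.998e8)/(281e-9) = 7.069e-19 J.
Incident energy: 0.0881 kJ = 88.1 J.
Photons incident: 88.1 / 7.069e-19 = 1.246e20, i.e. 1.246e20/6.022e23 = 2.069e-4 mol.
Fraction absorbed: 1 − 69.5/100 = 0.3050.
Photons absorbed: 0.3050 × 2.069e-4 = 6.310e-5 mol.
Product: Φ × n_abs = 0.951 × 6.310e-5 = 6.001e-5 mol.
Mass: 6.001e-5 × 253.8 = 0.01523 g = 15 mg.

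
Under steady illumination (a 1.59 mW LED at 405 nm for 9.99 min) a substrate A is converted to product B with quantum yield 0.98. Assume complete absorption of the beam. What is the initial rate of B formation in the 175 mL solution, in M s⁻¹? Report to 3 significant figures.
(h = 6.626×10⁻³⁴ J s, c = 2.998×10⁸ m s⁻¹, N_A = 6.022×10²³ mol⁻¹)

3.01×10⁻⁸ M s⁻¹

Photon energy at 405 nm: hc/λ = (6.626×10⁻³⁴)(2.998×10⁸)/(405×10⁻⁹) = 4.905×10⁻¹⁹ J.
Energy delivered: (1.59 mW)(599.4 s) = 0.9530 J.
Photons incident: 0.9530 / 4.905×10⁻¹⁹ = 1.943×10¹⁸, i.e. 1.943×10¹⁸/6.022×10²³ = 3.227×10⁻⁶ mol.
Product formed: 0.98 × 3.227×10⁻⁶ = 3.162×10⁻⁶ mol.
Rate: 3.162×10⁻⁶ mol / (599.4 s × 0.175 L) = 3.01×10⁻⁸ M s⁻¹.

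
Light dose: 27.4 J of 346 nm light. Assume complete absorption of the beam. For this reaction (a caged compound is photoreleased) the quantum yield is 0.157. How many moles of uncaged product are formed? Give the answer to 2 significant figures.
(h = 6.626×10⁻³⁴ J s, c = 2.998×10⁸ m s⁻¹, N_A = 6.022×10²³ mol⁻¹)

Photon energy at 346 nm: hc/λ = (6.626×10⁻³⁴)(2.998×10⁸)/(346×10⁻⁹) = 5.741×10⁻¹⁹ J.
Photons incident: 27.4 / 5.741×10⁻¹⁹ = 4.773×10¹⁹, i.e. 4.773×10¹⁹/6.022×10²³ = 7.926×10⁻⁵ mol.
Product: Φ × n_abs = 0.157 × 7.926×10⁻⁵ = 1.244×10⁻⁵ mol.

1.2×10⁻⁵ mol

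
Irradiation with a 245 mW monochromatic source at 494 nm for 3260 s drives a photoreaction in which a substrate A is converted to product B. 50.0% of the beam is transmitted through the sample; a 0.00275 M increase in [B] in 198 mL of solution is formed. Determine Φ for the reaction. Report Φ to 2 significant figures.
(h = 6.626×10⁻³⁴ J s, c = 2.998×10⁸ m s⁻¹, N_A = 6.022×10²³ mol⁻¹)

Φ = 0.33

Product: (0.00275 M)(0.198 L) = 5.445×10⁻⁴ mol.
Photon energy at 494 nm: hc/λ = (6.626×10⁻³⁴)(2.998×10⁸)/(494×10⁻⁹) = 4.021×10⁻¹⁹ J.
Energy delivered: (245 mW)(3260 s) = 798.7 J.
Photons incident: 798.7 / 4.021×10⁻¹⁹ = 1.986×10²¹, i.e. 1.986×10²¹/6.022×10²³ = 0.003298 mol.
Fraction absorbed: 1 − 50.0/100 = 0.5000.
Photons absorbed: 0.5000 × 0.003298 = 0.001649 mol.
Φ = 5.445×10⁻⁴ mol / 0.001649 mol photons = 0.33.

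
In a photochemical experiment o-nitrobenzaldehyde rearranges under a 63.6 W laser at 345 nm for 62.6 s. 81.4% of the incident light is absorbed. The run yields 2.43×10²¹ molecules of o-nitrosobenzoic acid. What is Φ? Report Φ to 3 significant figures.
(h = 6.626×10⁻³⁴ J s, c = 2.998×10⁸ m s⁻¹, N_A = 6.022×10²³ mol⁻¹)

Product: 2.43×10²¹ / 6.022×10²³ = 0.004035 mol.
Photon energy at 345 nm: hc/λ = (6.626×10⁻³⁴)(2.998×10⁸)/(345×10⁻⁹) = 5.758×10⁻¹⁹ J.
Energy delivered: (63.6 W)(62.6 s) = 3981 J.
Photons incident: 3981 / 5.758×10⁻¹⁹ = 6.914×10²¹, i.e. 6.914×10²¹/6.022×10²³ = 0.01148 mol.
Photons absorbed: 0.814 × 0.01148 = 0.009345 mol.
Φ = 0.004035 mol / 0.009345 mol photons = 0.432.

Φ = 0.432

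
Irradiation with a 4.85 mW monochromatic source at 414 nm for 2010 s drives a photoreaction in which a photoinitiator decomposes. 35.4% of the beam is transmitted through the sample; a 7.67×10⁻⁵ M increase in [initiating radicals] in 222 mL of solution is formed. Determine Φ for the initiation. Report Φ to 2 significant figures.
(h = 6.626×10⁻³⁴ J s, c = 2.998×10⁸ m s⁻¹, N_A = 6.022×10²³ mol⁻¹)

Φ = 0.78

Product: (7.67×10⁻⁵ M)(0.222 L) = 1.703×10⁻⁵ mol.
Photon energy at 414 nm: hc/λ = (6.626×10⁻³⁴)(2.998×10⁸)/(414×10⁻⁹) = 4.798×10⁻¹⁹ J.
Energy delivered: (4.85 mW)(2010 s) = 9.748 J.
Photons incident: 9.748 / 4.798×10⁻¹⁹ = 2.032×10¹⁹, i.e. 2.032×10¹⁹/6.022×10²³ = 3.374×10⁻⁵ mol.
Fraction absorbed: 1 − 35.4/100 = 0.6460.
Photons absorbed: 0.6460 × 3.374×10⁻⁵ = 2.180×10⁻⁵ mol.
Φ = 1.703×10⁻⁵ mol / 2.180×10⁻⁵ mol photons = 0.78.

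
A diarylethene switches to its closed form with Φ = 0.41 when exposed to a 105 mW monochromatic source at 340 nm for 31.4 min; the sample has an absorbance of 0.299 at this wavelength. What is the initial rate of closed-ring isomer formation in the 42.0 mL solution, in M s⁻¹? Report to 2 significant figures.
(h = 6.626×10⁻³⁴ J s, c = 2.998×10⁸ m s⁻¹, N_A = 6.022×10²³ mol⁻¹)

Photon energy at 340 nm: hc/λ = (6.626×10⁻³⁴)(2.998×10⁸)/(340×10⁻⁹) = 5.843×10⁻¹⁹ J.
Energy delivered: (105 mW)(1884 s) = 197.8 J.
Photons incident: 197.8 / 5.843×10⁻¹⁹ = 3.385×10²⁰, i.e. 3.385×10²⁰/6.022×10²³ = 5.621×10⁻⁴ mol.
Fraction absorbed: 1 − 10^(−0.299) = 0.4977.
Photons absorbed: 0.4977 × 5.621×10⁻⁴ = 2.798×10⁻⁴ mol.
Product formed: 0.41 × 2.798×10⁻⁴ = 1.147×10⁻⁴ mol.
Rate: 1.147×10⁻⁴ mol / (1884 s × 0.042 L) = 1.4×10⁻⁶ M s⁻¹.

1.4×10⁻⁶ M s⁻¹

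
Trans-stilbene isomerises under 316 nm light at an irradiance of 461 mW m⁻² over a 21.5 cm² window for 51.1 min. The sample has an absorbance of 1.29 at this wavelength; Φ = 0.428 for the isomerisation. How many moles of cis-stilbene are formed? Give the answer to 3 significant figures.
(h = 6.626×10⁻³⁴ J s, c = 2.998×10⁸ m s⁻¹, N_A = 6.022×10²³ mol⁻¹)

3.26×10⁻⁶ mol

Photon energy at 316 nm: hc/λ = (6.626×10⁻³⁴)(2.998×10⁸)/(316×10⁻⁹) = 6.286×10⁻¹⁹ J.
Energy delivered: (461 mW m⁻²)(21.5×10⁻⁴ m²)(3066 s) = 3.039 J.
Photons incident: 3.039 / 6.286×10⁻¹⁹ = 4.835×10¹⁸, i.e. 4.835×10¹⁸/6.022×10²³ = 8.029×10⁻⁶ mol.
Fraction absorbed: 1 − 10^(−1.29) = 0.9487.
Photons absorbed: 0.9487 × 8.029×10⁻⁶ = 7.617×10⁻⁶ mol.
Product: Φ × n_abs = 0.428 × 7.617×10⁻⁶ = 3.260×10⁻⁶ mol.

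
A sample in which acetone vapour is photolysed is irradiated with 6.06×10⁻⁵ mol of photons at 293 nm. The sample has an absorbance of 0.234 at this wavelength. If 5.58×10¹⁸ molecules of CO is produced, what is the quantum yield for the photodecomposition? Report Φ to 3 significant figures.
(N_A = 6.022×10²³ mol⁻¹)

Product: 5.58×10¹⁸ / 6.022×10²³ = 9.266×10⁻⁶ mol.
Fraction absorbed: 1 − 10^(−0.234) = 0.4166.
Photons absorbed: 0.4166 × 6.06×10⁻⁵ = 2.525×10⁻⁵ mol.
Φ = 9.266×10⁻⁶ mol / 2.525×10⁻⁵ mol photons = 0.367.

Φ = 0.367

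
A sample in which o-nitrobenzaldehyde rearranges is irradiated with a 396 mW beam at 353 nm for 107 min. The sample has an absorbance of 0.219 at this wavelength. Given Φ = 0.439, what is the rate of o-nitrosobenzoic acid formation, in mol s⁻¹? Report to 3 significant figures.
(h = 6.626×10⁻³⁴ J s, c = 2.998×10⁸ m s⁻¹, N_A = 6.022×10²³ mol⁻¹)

Photon energy at 353 nm: hc/λ = (6.626×10⁻³⁴)(2.998×10⁸)/(353×10⁻⁹) = 5.627×10⁻¹⁹ J.
Energy delivered: (396 mW)(6420 s) = 2542 J.
Photons incident: 2542 / 5.627×10⁻¹⁹ = 4.518×10²¹, i.e. 4.518×10²¹/6.022×10²³ = 0.007502 mol.
Fraction absorbed: 1 − 10^(−0.219) = 0.3961.
Photons absorbed: 0.3961 × 0.007502 = 0.002972 mol.
Product formed: 0.439 × 0.002972 = 0.001305 mol.
Rate: 0.001305 / 6420 s = 2.03×10⁻⁷ mol s⁻¹.

2.03×10⁻⁷ mol s⁻¹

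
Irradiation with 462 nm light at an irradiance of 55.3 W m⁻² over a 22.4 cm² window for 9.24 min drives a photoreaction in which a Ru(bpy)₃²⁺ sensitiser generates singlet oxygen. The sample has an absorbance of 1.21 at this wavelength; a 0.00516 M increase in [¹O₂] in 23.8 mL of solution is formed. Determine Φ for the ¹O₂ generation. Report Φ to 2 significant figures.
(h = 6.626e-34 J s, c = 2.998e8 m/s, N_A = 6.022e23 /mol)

Product: (0.00516 M)(0.0238 L) = 1.228e-4 mol.
Photon energy at 462 nm: hc/λ = (6.626e-34)(2.998e8)/(462e-9) = 4.300e-19 J.
Energy delivered: (55.3 W m⁻²)(22.4e-4 m²)(554.4 s) = 68.67 J.
Photons incident: 68.67 / 4.300e-19 = 1.597e20, i.e. 1.597e20/6.022e23 = 2.652e-4 mol.
Fraction absorbed: 1 − 10^(−1.21) = 0.9383.
Photons absorbed: 0.9383 × 2.652e-4 = 2.488e-4 mol.
Φ = 1.228e-4 mol / 2.488e-4 mol photons = 0.49.

Φ = 0.49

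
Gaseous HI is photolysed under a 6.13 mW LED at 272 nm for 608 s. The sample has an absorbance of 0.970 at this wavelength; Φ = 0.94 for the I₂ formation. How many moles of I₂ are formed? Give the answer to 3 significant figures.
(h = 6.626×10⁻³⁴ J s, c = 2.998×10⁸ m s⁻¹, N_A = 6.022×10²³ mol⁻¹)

Photon energy at 272 nm: hc/λ = (6.626×10⁻³⁴)(2.998×10⁸)/(272×10⁻⁹) = 7.303×10⁻¹⁹ J.
Energy delivered: (6.13 mW)(608 s) = 3.727 J.
Photons incident: 3.727 / 7.303×10⁻¹⁹ = 5.103×10¹⁸, i.e. 5.103×10¹⁸/6.022×10²³ = 8.474×10⁻⁶ mol.
Fraction absorbed: 1 − 10^(−0.970) = 0.8928.
Photons absorbed: 0.8928 × 8.474×10⁻⁶ = 7.566×10⁻⁶ mol.
Product: Φ × n_abs = 0.94 × 7.566×10⁻⁶ = 7.112×10⁻⁶ mol.

7.11×10⁻⁶ mol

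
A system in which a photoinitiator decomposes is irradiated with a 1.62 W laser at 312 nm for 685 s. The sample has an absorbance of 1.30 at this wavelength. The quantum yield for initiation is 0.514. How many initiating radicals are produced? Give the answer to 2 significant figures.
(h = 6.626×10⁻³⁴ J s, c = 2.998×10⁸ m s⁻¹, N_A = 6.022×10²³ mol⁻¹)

8.5×10²⁰ initiating radicals

Photon energy at 312 nm: hc/λ = (6.626×10⁻³⁴)(2.998×10⁸)/(312×10⁻⁹) = 6.367×10⁻¹⁹ J.
Energy delivered: (1.62 W)(685 s) = 1110 J.
Photons incident: 1110 / 6.367×10⁻¹⁹ = 1.743×10²¹, i.e. 1.743×10²¹/6.022×10²³ = 0.002894 mol.
Fraction absorbed: 1 − 10^(−1.30) = 0.9499.
Photons absorbed: 0.9499 × 0.002894 = 0.002749 mol.
Product: Φ × n_abs = 0.514 × 0.002749 = 0.001413 mol.
As a count: 0.001413 × 6.022×10²³ = 8.5×10²⁰.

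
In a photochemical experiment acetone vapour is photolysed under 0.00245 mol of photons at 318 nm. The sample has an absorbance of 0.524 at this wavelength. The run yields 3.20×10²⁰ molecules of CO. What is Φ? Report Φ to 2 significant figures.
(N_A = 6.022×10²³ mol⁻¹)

Product: 3.20×10²⁰ / 6.022×10²³ = 5.314×10⁻⁴ mol.
Fraction absorbed: 1 − 10^(−0.524) = 0.7008.
Photons absorbed: 0.7008 × 0.00245 = 0.001717 mol.
Φ = 5.314×10⁻⁴ mol / 0.001717 mol photons = 0.31.

Φ = 0.31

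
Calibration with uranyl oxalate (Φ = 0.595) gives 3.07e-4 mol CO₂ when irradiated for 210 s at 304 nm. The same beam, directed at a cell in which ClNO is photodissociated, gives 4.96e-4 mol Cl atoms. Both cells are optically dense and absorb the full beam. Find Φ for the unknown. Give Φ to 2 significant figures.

Φ = 0.96

Photons absorbed by the actinometer: 3.07e-4 / 0.595 = 5.160e-4 mol.
Φ(unknown) = 4.96e-4 / 5.160e-4 = 0.96.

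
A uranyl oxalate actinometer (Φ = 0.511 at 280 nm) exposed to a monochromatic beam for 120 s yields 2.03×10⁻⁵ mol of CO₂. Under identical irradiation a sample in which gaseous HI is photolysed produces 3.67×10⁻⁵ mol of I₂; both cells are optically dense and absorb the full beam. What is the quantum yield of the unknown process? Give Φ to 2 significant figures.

Φ = 0.92

Photons absorbed by the actinometer: 2.03×10⁻⁵ / 0.511 = 3.973×10⁻⁵ mol.
Φ(unknown) = 3.67×10⁻⁵ / 3.973×10⁻⁵ = 0.92.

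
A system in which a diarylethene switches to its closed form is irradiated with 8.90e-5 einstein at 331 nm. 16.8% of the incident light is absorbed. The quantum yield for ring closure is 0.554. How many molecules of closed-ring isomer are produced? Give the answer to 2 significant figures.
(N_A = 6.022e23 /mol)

Photons absorbed: 0.168 × 8.90e-5 = 1.495e-5 mol.
Product: Φ × n_abs = 0.554 × 1.495e-5 = 8.282e-6 mol.
As a count: 8.282e-6 × 6.022e23 = 5.0e18.

5.0e18 molecules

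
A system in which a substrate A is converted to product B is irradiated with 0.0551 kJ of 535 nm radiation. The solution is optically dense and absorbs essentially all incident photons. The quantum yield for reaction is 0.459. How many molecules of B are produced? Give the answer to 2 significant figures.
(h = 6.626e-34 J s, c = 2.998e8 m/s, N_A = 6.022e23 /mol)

Photon energy at 535 nm: hc/λ = (6.626e-34)(2.998e8)/(535e-9) = 3.713e-19 J.
Incident energy: 0.0551 kJ = 55.1 J.
Photons incident: 55.1 / 3.713e-19 = 1.484e20, i.e. 1.484e20/6.022e23 = 2.464e-4 mol.
Product: Φ × n_abs = 0.459 × 2.464e-4 = 1.131e-4 mol.
As a count: 1.131e-4 × 6.022e23 = 6.8e19.

6.8e19 molecules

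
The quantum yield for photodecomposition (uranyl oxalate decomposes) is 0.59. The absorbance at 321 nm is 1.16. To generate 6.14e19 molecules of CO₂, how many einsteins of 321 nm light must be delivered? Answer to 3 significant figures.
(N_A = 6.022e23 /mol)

1.86e-4 einstein

Product: 6.14e19 / 6.022e23 = 1.020e-4 mol.
Photons that must be absorbed: 1.020e-4 / 0.59 = 1.729e-4 mol.
Fraction absorbed: 1 − 10^(−1.16) = 0.9308.
Incident photons needed: 1.729e-4 / 0.9308 = 1.858e-4 mol.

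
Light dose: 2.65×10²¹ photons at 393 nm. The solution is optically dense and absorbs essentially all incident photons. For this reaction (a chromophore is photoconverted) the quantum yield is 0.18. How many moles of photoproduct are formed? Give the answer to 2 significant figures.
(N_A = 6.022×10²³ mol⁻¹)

7.9×10⁻⁴ mol

Moles of photons: 2.65×10²¹ / 6.022×10²³ = 0.004401 mol.
Product: Φ × n_abs = 0.18 × 0.004401 = 7.922×10⁻⁴ mol.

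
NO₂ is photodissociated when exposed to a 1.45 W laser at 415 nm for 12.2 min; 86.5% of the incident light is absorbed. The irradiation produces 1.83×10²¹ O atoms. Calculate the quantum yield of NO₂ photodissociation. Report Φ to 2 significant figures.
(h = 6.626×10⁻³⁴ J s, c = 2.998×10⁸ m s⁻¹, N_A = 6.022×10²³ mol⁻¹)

Φ = 0.95

Product: 1.83×10²¹ / 6.022×10²³ = 0.003039 mol.
Photon energy at 415 nm: hc/λ = (6.626×10⁻³⁴)(2.998×10⁸)/(415×10⁻⁹) = 4.787×10⁻¹⁹ J.
Energy delivered: (1.45 W)(732 s) = 1061 J.
Photons incident: 1061 / 4.787×10⁻¹⁹ = 2.216×10²¹, i.e. 2.216×10²¹/6.022×10²³ = 0.003680 mol.
Photons absorbed: 0.865 × 0.003680 = 0.003183 mol.
Φ = 0.003039 mol / 0.003183 mol photons = 0.95.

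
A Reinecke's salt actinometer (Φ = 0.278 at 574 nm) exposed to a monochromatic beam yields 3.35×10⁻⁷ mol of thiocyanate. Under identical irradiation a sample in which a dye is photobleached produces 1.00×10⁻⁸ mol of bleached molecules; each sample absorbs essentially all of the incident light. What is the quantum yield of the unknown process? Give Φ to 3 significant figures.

Photons absorbed by the actinometer: 3.35×10⁻⁷ / 0.278 = 1.205×10⁻⁶ mol.
Φ(unknown) = 1.00×10⁻⁸ / 1.205×10⁻⁶ = 0.00830.

Φ = 0.00830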